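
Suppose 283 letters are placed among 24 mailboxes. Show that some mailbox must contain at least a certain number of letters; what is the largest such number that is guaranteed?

12

The 24 mailboxes are the holes and the 283 letters are the pigeons.
If every mailbox held at most 11 letters, the total would be at most 24 × 11 = 264, which is less than 283.
So some mailbox holds at least ⌈283/24⌉ = 12 letters.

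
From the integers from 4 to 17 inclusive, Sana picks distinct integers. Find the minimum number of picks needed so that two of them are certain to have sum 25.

10

A set avoiding the sum 25 can contain at most one of each pair {x, 25−x}, plus the 4 elements whose complement lies outside the range.
The integers 4, …, 12 (9 of them) are such a set: any two sum to at least 4+5 = 9 and at most 11+12 = 23 < 25.
Pigeonhole: any 10th integer completes one of the 5 pairs, so 10 choices force a sum of 25.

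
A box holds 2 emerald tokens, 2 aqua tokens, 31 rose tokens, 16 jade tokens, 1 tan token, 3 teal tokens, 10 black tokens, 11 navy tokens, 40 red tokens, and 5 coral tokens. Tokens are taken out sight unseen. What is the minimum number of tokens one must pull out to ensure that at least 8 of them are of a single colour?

An adversary could hand out at most 7 tokens per colour (5 colours run out sooner): 2 + 2 + 7 + 7 + 1 + 3 + 7 + 7 + 7 + 5 = 48 tokens and still no colour has 8.
By the pigeonhole principle, one more token lands in a colour already at 7, so 49 draws are enough and 48 are not.

49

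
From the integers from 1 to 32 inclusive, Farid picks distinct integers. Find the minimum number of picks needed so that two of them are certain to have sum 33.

17

Group the elements by complementary pair {x, 33−x}: {1,32}, {2,31}, {3,30}, …, giving 16 two-element pairs.
By the pigeonhole principle, treating each of those 16 groups as a pigeonhole, one can pick one integer per group — 16 integers — with no two summing to 33.
The 17th integer lands in an occupied pair, forcing a sum of 33.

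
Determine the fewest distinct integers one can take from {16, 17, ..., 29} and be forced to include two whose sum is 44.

A set avoiding the sum 44 can contain at most one of each pair {x, 44−x}, plus the 2 elements whose complement lies outside the range or equal to its own complement.
The integers 22, …, 29 (8 of them) are such a set: any two sum to at least 22+23 = 45 > 44.
Any 9th integer completes one of the 6 pairs, so 9 choices force a sum of 44.

9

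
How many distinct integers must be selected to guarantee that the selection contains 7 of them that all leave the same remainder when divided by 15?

91

The 15 residue classes mod 15 are the pigeonholes.
With 90 integers one could put 6 in each residue class and have no class reach 7.
The 91st integer pushes some class to 7, so 15·6 + 1 = 91.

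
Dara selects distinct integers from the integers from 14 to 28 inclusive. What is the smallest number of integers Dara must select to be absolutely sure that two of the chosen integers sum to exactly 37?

Two chosen integers sum to 37 exactly when both halves of some pair {x, 37−x} with 14 ≤ x ≤ 37−x ≤ 23 are chosen — 5 such pairs.
The remaining 5 elements (those with no distinct partner in range) can never complete a 37-sum, so the worst case takes all of them and one from each pair: 5 + 5 = 10.
By the pigeonhole principle, the 11th integer has to be the second member of some pair, so 10 + 1 = 11.

11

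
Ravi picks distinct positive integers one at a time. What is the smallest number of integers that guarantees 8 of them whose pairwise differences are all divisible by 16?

113

Integers whose pairwise differences are multiples of 16 are exactly those sharing a remainder mod 16. Pigeonhole: the 16 residue classes mod 16 are the pigeonholes.
With 112 integers one could put 7 in each residue class and have no class reach 8.
The 113th integer pushes some class to 8, so 16·7 + 1 = 113.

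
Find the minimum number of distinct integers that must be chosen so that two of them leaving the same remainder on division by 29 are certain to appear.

30

By the pigeonhole principle, the 29 residue classes mod 29 are the pigeonholes.
With 29 integers one could put 1 in each residue class and have no class reach 2.
The 30th integer pushes some class to 2, so 29·1 + 1 = 30.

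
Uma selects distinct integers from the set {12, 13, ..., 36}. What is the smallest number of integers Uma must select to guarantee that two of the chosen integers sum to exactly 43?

Group the elements by complementary pair {x, 43−x}: {12,31}, {13,30}, {14,29}, …, giving 10 two-element pairs and 5 integers whose partner 43−x falls outside [12,36].
By the pigeonhole principle, treating each of those 15 groups as a pigeonhole, one can pick one integer per group — 15 integers — with no two summing to 43.
The 16th integer lands in an occupied pair, forcing a sum of 43.

16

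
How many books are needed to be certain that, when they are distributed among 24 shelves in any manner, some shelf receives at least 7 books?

145

With 144 books one could put exactly 6 in each of the 24 shelves, and no shelf would reach 7.
By pigeonhole, one more book must land in a shelf that already has 6, giving it 7.
So 24 × 6 + 1 = 145 books are required.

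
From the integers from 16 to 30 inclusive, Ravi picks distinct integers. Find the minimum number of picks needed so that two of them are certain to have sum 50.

Group the elements by complementary pair {x, 50−x}: {20,30}, {21,29}, {22,28}, …, giving 5 two-element pairs, the single value 25 (it cannot pair with itself since the integers are distinct), and 4 integers whose partner 50−x falls outside [16,30].
Pigeonhole: treating each of those 10 groups as a pigeonhole, one can pick one integer per group — 10 integers — with no two summing to 50.
The 11th integer lands in an occupied pair, forcing a sum of 50.

11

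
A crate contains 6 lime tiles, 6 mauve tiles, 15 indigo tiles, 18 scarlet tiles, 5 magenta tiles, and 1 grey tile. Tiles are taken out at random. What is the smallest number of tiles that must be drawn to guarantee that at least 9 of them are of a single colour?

35

An adversary could hand out at most 8 tiles per colour (4 colours run out sooner): 6 + 6 + 8 + 8 + 5 + 1 = 34 tiles and still no colour has 9.
One more tile lands in a colour already at 8, so 35 draws are enough and 34 are not.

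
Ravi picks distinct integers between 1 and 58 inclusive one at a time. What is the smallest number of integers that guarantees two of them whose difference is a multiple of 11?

12

Integers whose pairwise differences are multiples of 11 are exactly those sharing a remainder mod 11. The 11 residue classes mod 11 are the pigeonholes.
With 11 integers one could put 1 in each residue class and have no class reach 2.
The 12th integer pushes some class to 2, so 11·1 + 1 = 12.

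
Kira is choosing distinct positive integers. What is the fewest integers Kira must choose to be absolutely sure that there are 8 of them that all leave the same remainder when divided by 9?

By pigeonhole, the 9 residue classes mod 9 are the pigeonholes.
With 63 integers one could put 7 in each residue class and have no class reach 8.
The 64th integer pushes some class to 8, so 9·7 + 1 = 64.

64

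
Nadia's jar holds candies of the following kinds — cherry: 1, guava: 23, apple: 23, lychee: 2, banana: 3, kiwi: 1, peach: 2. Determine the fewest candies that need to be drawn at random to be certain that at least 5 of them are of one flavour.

18

An adversary could hand out at most 4 candies per flavour (5 flavours run out sooner): 1 + 4 + 4 + 2 + 3 + 1 + 2 = 17 candies and still no flavour has 5.
By the pigeonhole principle, one more candy lands in a flavour already at 4, so 18 draws are enough and 17 are not.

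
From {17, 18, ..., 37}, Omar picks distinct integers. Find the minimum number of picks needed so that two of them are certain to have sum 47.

15

A set avoiding the sum 47 can contain at most one of each pair {x, 47−x}, plus the 7 elements whose complement lies outside the range.
The integers 24, …, 37 (14 of them) are such a set: any two sum to at least 24+25 = 49 > 47.
Pigeonhole: any 15th integer completes one of the 7 pairs, so 15 choices force a sum of 47.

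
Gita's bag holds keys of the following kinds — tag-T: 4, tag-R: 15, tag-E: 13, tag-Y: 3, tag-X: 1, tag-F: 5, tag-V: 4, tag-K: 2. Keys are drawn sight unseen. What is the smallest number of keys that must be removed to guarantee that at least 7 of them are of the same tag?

An adversary could hand out at most 6 keys per tag (6 tags run out sooner): 4 + 6 + 6 + 3 + 1 + 5 + 4 + 2 = 31 keys and still no tag has 7.
By the pigeonhole principle, one more key lands in a tag already at 6, so 32 draws are enough and 31 are not.

32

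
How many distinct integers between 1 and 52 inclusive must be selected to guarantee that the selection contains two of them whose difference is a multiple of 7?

Integers whose pairwise differences are multiples of 7 are exactly those sharing a remainder mod 7. The 7 residue classes mod 7 are the pigeonholes.
With 7 integers one could put 1 in each residue class and have no class reach 2.
The 8th integer pushes some class to 2, so 7·1 + 1 = 8.

8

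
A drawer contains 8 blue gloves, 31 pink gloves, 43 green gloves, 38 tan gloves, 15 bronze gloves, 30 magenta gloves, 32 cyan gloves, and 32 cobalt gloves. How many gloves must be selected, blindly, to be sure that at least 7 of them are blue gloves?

In the worst case for collecting blue gloves, every non-blue glove comes out first.
There are 31 + 43 + 38 + 15 + 30 + 32 + 32 = 221 non-blue gloves altogether.
After those, each further glove must be blue, so 221 + 7 = 228 draws guarantee 7 blue gloves.

228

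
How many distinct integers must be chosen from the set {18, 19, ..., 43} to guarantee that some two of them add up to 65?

Two chosen integers sum to 65 exactly when both halves of some pair {x, 65−x} with 22 ≤ x ≤ 65−x ≤ 43 are chosen — 11 such pairs.
The remaining 4 elements (those with no distinct partner in range) can never complete a 65-sum, so the worst case takes all of them and one from each pair: 4 + 11 = 15.
Pigeonhole: the 16th integer has to be the second member of some pair, so 15 + 1 = 16.

16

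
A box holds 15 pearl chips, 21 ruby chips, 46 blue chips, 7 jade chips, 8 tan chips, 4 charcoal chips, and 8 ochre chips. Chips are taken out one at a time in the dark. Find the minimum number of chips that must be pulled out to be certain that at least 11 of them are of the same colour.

58

The 7 colours are the holes; the chips drawn are the pigeons.
To avoid 11 of any one colour, the worst case takes at most 10 of each colour, or every chip of a colour that has fewer than 10.
That gives 10 + 10 + 10 + 7 + 8 + 4 + 8 = 57 chips with no colour reaching 11.
The next chip forces some colour to 11, so 57 + 1 = 58.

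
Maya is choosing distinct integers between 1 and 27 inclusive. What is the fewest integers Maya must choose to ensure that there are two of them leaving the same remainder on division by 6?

7

The 6 residue classes mod 6 are the pigeonholes.
With 6 integers one could put 1 in each residue class and have no class reach 2.
The 7th integer pushes some class to 2, so 6·1 + 1 = 7.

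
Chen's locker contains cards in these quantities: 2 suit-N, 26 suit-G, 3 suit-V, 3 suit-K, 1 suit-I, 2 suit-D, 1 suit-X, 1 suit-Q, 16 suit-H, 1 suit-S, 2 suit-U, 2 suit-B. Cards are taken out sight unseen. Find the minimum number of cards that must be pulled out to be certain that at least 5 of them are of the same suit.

Put each drawn card into a box by suit. The largest draw with every box below 5 takes min(count, 4) from each suit; suits with fewer than 4 contribute all they have.
Σ min(cᵢ, 4) = 2 + 4 + 3 + 3 + 1 + 2 + 1 + 1 + 4 + 1 + 2 + 2 = 26.
Draw number 26 + 1 = 27 must push one box to 5.

27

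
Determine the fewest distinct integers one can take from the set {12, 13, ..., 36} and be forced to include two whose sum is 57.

Group the elements by complementary pair {x, 57−x}: {21,36}, {22,35}, {23,34}, …, giving 8 two-element pairs and 9 integers whose partner 57−x falls outside [12,36].
Treating each of those 17 groups as a pigeonhole, one can pick one integer per group — 17 integers — with no two summing to 57.
The 18th integer lands in an occupied pair, forcing a sum of 57.

18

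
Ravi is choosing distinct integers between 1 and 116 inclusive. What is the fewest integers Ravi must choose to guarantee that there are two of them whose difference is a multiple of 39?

Integers whose pairwise differences are multiples of 39 are exactly those sharing a remainder mod 39. Pigeonhole: the 39 residue classes mod 39 are the pigeonholes.
With 39 integers one could put 1 in each residue class and have no class reach 2.
The 40th integer pushes some class to 2, so 39·1 + 1 = 40.

40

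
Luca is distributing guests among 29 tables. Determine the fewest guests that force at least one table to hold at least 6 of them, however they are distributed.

146

With 145 guests one could put exactly 5 in each of the 29 tables, and no table would reach 6.
By the pigeonhole principle, one more guest must land in a table that already has 5, giving it 6.
So 29 × 5 + 1 = 146 guests are required.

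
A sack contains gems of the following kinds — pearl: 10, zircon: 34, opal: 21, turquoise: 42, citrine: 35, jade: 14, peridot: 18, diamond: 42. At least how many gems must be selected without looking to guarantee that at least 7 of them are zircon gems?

189

In the worst case for collecting zircon gems, every non-zircon gem comes out first.
There are 10 + 21 + 42 + 35 + 14 + 18 + 42 = 182 non-zircon gems altogether.
After those, each further gem must be zircon, so 182 + 7 = 189 draws guarantee 7 zircon gems.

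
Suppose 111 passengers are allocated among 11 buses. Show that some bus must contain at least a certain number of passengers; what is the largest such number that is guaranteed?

The 11 buses are the holes and the 111 passengers are the pigeons.
If every bus held at most 10 passengers, the total would be at most 11 × 10 = 110, which is less than 111.
So some bus holds at least ⌈111/11⌉ = 11 passengers.

11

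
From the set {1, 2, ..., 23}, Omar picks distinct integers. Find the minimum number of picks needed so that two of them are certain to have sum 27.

14

A set avoiding the sum 27 can contain at most one of each pair {x, 27−x}, plus the 3 elements whose complement lies outside the range.
The integers 1, …, 13 (13 of them) are such a set: any two sum to at least 1+2 = 3 and at most 12+13 = 25 < 27.
Any 14th integer completes one of the 10 pairs, so 14 choices force a sum of 27.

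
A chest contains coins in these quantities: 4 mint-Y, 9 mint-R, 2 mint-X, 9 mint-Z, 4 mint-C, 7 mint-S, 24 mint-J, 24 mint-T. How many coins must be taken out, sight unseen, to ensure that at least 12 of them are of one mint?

58

By pigeonhole, the 8 mints are the holes; the coins drawn are the pigeons.
To avoid 12 of any one mint, the worst case takes at most 11 of each mint, or every coin of a mint that has fewer than 11.
That gives 4 + 9 + 2 + 9 + 4 + 7 + 11 + 11 = 57 coins with no mint reaching 12.
The next coin forces some mint to 12, so 57 + 1 = 58.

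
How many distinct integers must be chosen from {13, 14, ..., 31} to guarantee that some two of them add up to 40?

A set avoiding the sum 40 can contain at most one of each pair {x, 40−x}, plus the 5 elements whose complement lies outside the range or equal to its own complement.
The integers 20, …, 31 (12 of them) are such a set: any two sum to at least 20+21 = 41 > 40.
Any 13th integer completes one of the 7 pairs, so 13 choices force a sum of 40.

13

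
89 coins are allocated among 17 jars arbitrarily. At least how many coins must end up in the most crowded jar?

6

By the pigeonhole principle, the 17 jars are the holes and the 89 coins are the pigeons.
If every jar held at most 5 coins, the total would be at most 17 × 5 = 85, which is less than 89.
So some jar holds at least ⌈89/17⌉ = 6 coins.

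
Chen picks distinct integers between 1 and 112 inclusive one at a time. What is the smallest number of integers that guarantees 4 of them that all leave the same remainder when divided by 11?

34

By pigeonhole, the 11 residue classes mod 11 are the pigeonholes.
With 33 integers one could put 3 in each residue class and have no class reach 4.
The 34th integer pushes some class to 4, so 11·3 + 1 = 34.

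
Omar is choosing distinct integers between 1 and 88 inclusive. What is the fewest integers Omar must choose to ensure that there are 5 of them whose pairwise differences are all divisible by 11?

Integers whose pairwise differences are multiples of 11 are exactly those sharing a remainder mod 11. By the pigeonhole principle, the 11 residue classes mod 11 are the pigeonholes.
With 44 integers one could put 4 in each residue class and have no class reach 5.
The 45th integer pushes some class to 5, so 11·4 + 1 = 45.

45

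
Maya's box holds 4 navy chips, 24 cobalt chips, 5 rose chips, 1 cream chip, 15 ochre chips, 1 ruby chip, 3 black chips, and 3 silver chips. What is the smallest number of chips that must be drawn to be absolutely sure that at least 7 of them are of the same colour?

Pigeonhole: the 8 colours are the holes; the chips drawn are the pigeons.
To avoid 7 of any one colour, the worst case takes at most 6 of each colour, or every chip of a colour that has fewer than 6.
That gives 4 + 6 + 5 + 1 + 6 + 1 + 3 + 3 = 29 chips with no colour reaching 7.
The next chip forces some colour to 7, so 29 + 1 = 30.

30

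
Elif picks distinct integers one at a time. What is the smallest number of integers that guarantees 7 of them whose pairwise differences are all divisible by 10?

61

Integers whose pairwise differences are multiples of 10 are exactly those sharing a remainder mod 10. The 10 residue classes mod 10 are the pigeonholes.
With 60 integers one could put 6 in each residue class and have no class reach 7.
The 61st integer pushes some class to 7, so 10·6 + 1 = 61.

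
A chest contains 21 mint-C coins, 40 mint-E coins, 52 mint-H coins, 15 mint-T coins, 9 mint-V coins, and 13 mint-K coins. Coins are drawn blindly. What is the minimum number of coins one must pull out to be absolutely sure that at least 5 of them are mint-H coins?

In the worst case for collecting mint-H coins, every non-mint-H coin comes out first.
There are 21 + 40 + 15 + 9 + 13 = 98 non-mint-H coins altogether.
After those, each further coin must be mint-H, so 98 + 5 = 103 draws guarantee 5 mint-H coins.

103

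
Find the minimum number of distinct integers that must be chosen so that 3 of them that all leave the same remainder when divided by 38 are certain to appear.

The 38 residue classes mod 38 are the pigeonholes.
With 76 integers one could put 2 in each residue class and have no class reach 3.
The 77th integer pushes some class to 3, so 38·2 + 1 = 77.

77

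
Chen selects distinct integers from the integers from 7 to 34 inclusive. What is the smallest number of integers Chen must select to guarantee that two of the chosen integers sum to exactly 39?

16

Group the elements by complementary pair {x, 39−x}: {7,32}, {8,31}, {9,30}, …, giving 13 two-element pairs and 2 integers whose partner 39−x falls outside [7,34].
By pigeonhole, treating each of those 15 groups as a pigeonhole, one can pick one integer per group — 15 integers — with no two summing to 39.
The 16th integer lands in an occupied pair, forcing a sum of 39.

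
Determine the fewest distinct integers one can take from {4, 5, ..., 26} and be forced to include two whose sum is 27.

14

Group the elements by complementary pair {x, 27−x}: {4,23}, {5,22}, {6,21}, …, giving 10 two-element pairs and 3 integers whose partner 27−x falls outside [4,26].
Treating each of those 13 groups as a pigeonhole, one can pick one integer per group — 13 integers — with no two summing to 27.
The 14th integer lands in an occupied pair, forcing a sum of 27.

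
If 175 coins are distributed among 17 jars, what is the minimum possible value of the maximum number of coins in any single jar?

The 17 jars are the holes and the 175 coins are the pigeons.
If every jar held at most 10 coins, the total would be at most 17 × 10 = 170, which is less than 175.
So some jar holds at least ⌈175/17⌉ = 11 coins.

11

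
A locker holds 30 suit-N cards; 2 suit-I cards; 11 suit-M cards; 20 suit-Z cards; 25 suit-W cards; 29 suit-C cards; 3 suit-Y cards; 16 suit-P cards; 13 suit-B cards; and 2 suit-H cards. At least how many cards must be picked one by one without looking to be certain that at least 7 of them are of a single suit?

50

The 10 suits are the holes; the cards drawn are the pigeons.
To avoid 7 of any one suit, the worst case takes at most 6 of each suit, or every card of a suit that has fewer than 6.
That gives 6 + 2 + 6 + 6 + 6 + 6 + 3 + 6 + 6 + 2 = 49 cards with no suit reaching 7.
The next card forces some suit to 7, so 49 + 1 = 50.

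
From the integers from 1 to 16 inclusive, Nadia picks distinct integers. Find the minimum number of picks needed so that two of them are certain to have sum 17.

9

A set avoiding the sum 17 can contain at most one of each pair {x, 17−x}.
The integers 9, …, 16 (8 of them) are such a set: any two sum to at least 9+10 = 19 > 17.
Pigeonhole: any 9th integer completes one of the 8 pairs, so 9 choices force a sum of 17.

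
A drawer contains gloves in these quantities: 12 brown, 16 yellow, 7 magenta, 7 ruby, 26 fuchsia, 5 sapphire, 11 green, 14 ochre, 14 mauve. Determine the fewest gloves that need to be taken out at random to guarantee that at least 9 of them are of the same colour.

By the pigeonhole principle, the 9 colours are the holes; the gloves drawn are the pigeons.
To avoid 9 of any one colour, the worst case takes at most 8 of each colour, or every glove of a colour that has fewer than 8.
That gives 8 + 8 + 7 + 7 + 8 + 5 + 8 + 8 + 8 = 67 gloves with no colour reaching 9.
The next glove forces some colour to 9, so 67 + 1 = 68.

68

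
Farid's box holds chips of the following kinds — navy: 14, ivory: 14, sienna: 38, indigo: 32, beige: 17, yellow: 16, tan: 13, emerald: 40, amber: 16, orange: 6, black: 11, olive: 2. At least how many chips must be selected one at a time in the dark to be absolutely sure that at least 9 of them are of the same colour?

Put each drawn chip into a box by colour. The largest draw with every box below 9 takes min(count, 8) from each colour; colours with fewer than 8 contribute all they have.
Σ min(cᵢ, 8) = 8 + 8 + 8 + 8 + 8 + 8 + 8 + 8 + 8 + 6 + 8 + 2 = 88.
Draw number 88 + 1 = 89 must push one box to 9.

89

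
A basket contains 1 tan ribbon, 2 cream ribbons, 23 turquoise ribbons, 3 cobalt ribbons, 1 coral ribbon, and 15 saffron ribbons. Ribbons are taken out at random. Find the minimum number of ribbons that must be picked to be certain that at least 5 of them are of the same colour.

By pigeonhole, the 6 colours are the holes; the ribbons drawn are the pigeons.
To avoid 5 of any one colour, the worst case takes at most 4 of each colour, or every ribbon of a colour that has fewer than 4.
That gives 1 + 2 + 4 + 3 + 1 + 4 = 15 ribbons with no colour reaching 5.
The next ribbon forces some colour to 5, so 15 + 1 = 16.

16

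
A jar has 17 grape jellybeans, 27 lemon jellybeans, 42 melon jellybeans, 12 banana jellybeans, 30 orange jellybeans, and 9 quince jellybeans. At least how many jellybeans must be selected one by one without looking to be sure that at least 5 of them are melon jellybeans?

100

In the worst case for collecting melon jellybeans, every non-melon jellybean comes out first.
There are 17 + 27 + 12 + 30 + 9 = 95 non-melon jellybeans altogether.
After those, each further jellybean must be melon, so 95 + 5 = 100 draws guarantee 5 melon jellybeans.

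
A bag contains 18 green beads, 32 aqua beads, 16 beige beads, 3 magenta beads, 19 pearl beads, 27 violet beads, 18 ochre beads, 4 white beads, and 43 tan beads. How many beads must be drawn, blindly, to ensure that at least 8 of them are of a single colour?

57

Pigeonhole: put each drawn bead into a box by colour. The largest draw with every box below 8 takes min(count, 7) from each colour; colours with fewer than 7 contribute all they have.
Σ min(cᵢ, 7) = 7 + 7 + 7 + 3 + 7 + 7 + 7 + 4 + 7 = 56.
Draw number 56 + 1 = 57 must push one box to 8.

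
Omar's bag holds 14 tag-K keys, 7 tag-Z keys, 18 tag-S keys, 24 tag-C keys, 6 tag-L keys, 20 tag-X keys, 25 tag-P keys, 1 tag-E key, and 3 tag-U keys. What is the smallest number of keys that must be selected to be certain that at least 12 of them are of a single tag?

An adversary could hand out at most 11 keys per tag (4 tags run out sooner): 11 + 7 + 11 + 11 + 6 + 11 + 11 + 1 + 3 = 72 keys and still no tag has 12.
One more key lands in a tag already at 11, so 73 draws are enough and 72 are not.

73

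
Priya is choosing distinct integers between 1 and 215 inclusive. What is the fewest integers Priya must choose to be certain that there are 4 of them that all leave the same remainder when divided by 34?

103

Pigeonhole: the 34 residue classes mod 34 are the pigeonholes.
With 102 integers one could put 3 in each residue class and have no class reach 4.
The 103rd integer pushes some class to 4, so 34·3 + 1 = 103.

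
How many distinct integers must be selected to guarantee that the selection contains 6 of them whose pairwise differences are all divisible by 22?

111

Integers whose pairwise differences are multiples of 22 are exactly those sharing a remainder mod 22. By pigeonhole, the 22 residue classes mod 22 are the pigeonholes.
With 110 integers one could put 5 in each residue class and have no class reach 6.
The 111th integer pushes some class to 6, so 22·5 + 1 = 111.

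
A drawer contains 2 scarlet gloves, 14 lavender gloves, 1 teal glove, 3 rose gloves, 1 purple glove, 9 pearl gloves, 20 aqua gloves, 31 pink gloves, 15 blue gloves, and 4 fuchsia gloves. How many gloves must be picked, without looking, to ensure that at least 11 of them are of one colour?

61

An adversary could hand out at most 10 gloves per colour (6 colours run out sooner): 2 + 10 + 1 + 3 + 1 + 9 + 10 + 10 + 10 + 4 = 60 gloves and still no colour has 11.
One more glove lands in a colour already at 10, so 61 draws are enough and 60 are not.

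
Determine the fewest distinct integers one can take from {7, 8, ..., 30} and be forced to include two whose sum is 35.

14

A set avoiding the sum 35 can contain at most one of each pair {x, 35−x}, plus the 2 elements whose complement lies outside the range.
The integers 18, …, 30 (13 of them) are such a set: any two sum to at least 18+19 = 37 > 35.
Any 14th integer completes one of the 11 pairs, so 14 choices force a sum of 35.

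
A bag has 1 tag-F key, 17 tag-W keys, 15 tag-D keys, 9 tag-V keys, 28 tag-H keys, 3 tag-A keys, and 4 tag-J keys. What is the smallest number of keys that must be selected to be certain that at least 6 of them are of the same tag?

Put each drawn key into a box by tag. The largest draw with every box below 6 takes min(count, 5) from each tag; tags with fewer than 5 contribute all they have.
Σ min(cᵢ, 5) = 1 + 5 + 5 + 5 + 5 + 3 + 4 = 28.
Draw number 28 + 1 = 29 must push one box to 6.

29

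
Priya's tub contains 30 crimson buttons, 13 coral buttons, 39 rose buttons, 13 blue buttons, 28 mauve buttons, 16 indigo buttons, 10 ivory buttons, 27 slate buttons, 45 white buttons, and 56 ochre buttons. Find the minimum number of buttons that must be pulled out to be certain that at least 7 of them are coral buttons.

In the worst case for collecting coral buttons, every non-coral button comes out first.
There are 30 + 39 + 13 + 28 + 16 + 10 + 27 + 45 + 56 = 264 non-coral buttons altogether.
After those, each further button must be coral, so 264 + 7 = 271 draws guarantee 7 coral buttons.

271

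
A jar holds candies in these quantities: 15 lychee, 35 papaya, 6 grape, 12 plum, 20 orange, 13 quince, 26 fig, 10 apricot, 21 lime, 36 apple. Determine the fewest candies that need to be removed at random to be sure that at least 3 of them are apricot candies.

In the worst case for collecting apricot candies, every non-apricot candy comes out first.
There are 15 + 35 + 6 + 12 + 20 + 13 + 26 + 21 + 36 = 184 non-apricot candies altogether.
After those, each further candy must be apricot, so 184 + 3 = 187 draws guarantee 3 apricot candies.

187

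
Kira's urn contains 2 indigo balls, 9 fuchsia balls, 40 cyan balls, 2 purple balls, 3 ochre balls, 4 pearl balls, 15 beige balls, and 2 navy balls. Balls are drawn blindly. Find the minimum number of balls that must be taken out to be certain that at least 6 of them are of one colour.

The 8 colours are the holes; the balls drawn are the pigeons.
To avoid 6 of any one colour, the worst case takes at most 5 of each colour, or every ball of a colour that has fewer than 5.
That gives 2 + 5 + 5 + 2 + 3 + 4 + 5 + 2 = 28 balls with no colour reaching 6.
The next ball forces some colour to 6, so 28 + 1 = 29.

29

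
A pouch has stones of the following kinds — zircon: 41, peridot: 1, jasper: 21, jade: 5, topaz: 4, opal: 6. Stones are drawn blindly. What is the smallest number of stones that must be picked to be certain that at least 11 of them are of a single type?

37

An adversary could hand out at most 10 stones per type (4 types run out sooner): 10 + 1 + 10 + 5 + 4 + 6 = 36 stones and still no type has 11.
By the pigeonhole principle, one more stone lands in a type already at 10, so 37 draws are enough and 36 are not.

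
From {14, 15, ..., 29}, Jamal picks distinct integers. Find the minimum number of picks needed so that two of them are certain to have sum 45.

Group the elements by complementary pair {x, 45−x}: {16,29}, {17,28}, {18,27}, …, giving 7 two-element pairs and 2 integers whose partner 45−x falls outside [14,29].
By the pigeonhole principle, treating each of those 9 groups as a pigeonhole, one can pick one integer per group — 9 integers — with no two summing to 45.
The 10th integer lands in an occupied pair, forcing a sum of 45.

10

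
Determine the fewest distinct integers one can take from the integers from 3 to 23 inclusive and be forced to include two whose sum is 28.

A set avoiding the sum 28 can contain at most one of each pair {x, 28−x}, plus the 3 elements whose complement lies outside the range or equal to its own complement.
The integers 3, …, 14 (12 of them) are such a set: any two sum to at least 3+4 = 7 and at most 13+14 = 27 < 28.
Any 13th integer completes one of the 9 pairs, so 13 choices force a sum of 28.

13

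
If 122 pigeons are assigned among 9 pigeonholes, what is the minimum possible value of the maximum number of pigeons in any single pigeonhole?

The 9 pigeonholes are the holes and the 122 pigeons are the pigeons.
If every pigeonhole held at most 13 pigeons, the total would be at most 9 × 13 = 117, which is less than 122.
So some pigeonhole holds at least ⌈122/9⌉ = 14 pigeons.

14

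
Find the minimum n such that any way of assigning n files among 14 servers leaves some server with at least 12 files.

155

With 154 files one could put exactly 11 in each of the 14 servers, and no server would reach 12.
Pigeonhole: one more file must land in a server that already has 11, giving it 12.
So 14 × 11 + 1 = 155 files are required.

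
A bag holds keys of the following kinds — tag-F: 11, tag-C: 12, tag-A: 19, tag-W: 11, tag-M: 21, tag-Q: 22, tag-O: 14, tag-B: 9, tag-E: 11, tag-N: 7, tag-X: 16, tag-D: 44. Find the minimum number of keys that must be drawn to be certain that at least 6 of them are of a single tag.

By pigeonhole, put each drawn key into a box by tag. The largest draw with every box below 6 takes min(count, 5) from each tag.
Σ min(cᵢ, 5) = 5 + 5 + 5 + 5 + 5 + 5 + 5 + 5 + 5 + 5 + 5 + 5 = 60.
Draw number 60 + 1 = 61 must push one box to 6.

61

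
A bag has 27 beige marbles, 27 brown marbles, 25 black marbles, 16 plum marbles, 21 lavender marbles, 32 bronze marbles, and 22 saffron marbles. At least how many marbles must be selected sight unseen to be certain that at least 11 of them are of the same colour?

Put each drawn marble into a box by colour. The largest draw with every box below 11 takes min(count, 10) from each colour.
Σ min(cᵢ, 10) = 10 + 10 + 10 + 10 + 10 + 10 + 10 = 70.
Draw number 70 + 1 = 71 must push one box to 11.

71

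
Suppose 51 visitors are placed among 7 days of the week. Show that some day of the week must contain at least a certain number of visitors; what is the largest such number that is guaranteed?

The 7 days of the week are the holes and the 51 visitors are the pigeons.
If every day of the week held at most 7 visitors, the total would be at most 7 × 7 = 49, which is less than 51.
So some day of the week holds at least ⌈51/7⌉ = 8 visitors.

8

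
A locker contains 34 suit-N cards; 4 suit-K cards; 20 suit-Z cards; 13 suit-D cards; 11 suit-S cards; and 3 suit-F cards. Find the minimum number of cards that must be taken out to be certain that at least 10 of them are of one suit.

Pigeonhole: the 6 suits are the holes; the cards drawn are the pigeons.
To avoid 10 of any one suit, the worst case takes at most 9 of each suit, or every card of a suit that has fewer than 9.
That gives 9 + 4 + 9 + 9 + 9 + 3 = 43 cards with no suit reaching 10.
The next card forces some suit to 10, so 43 + 1 = 44.

44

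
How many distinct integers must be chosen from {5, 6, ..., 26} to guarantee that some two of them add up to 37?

15

Two chosen integers sum to 37 exactly when both halves of some pair {x, 37−x} with 11 ≤ x ≤ 37−x ≤ 26 are chosen — 8 such pairs.
The remaining 6 elements (those with no distinct partner in range) can never complete a 37-sum, so the worst case takes all of them and one from each pair: 6 + 8 = 14.
Pigeonhole: the 15th integer has to be the second member of some pair, so 14 + 1 = 15.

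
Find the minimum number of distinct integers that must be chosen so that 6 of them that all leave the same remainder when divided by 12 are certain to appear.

61

By pigeonhole, the 12 residue classes mod 12 are the pigeonholes.
With 60 integers one could put 5 in each residue class and have no class reach 6.
The 61st integer pushes some class to 6, so 12·5 + 1 = 61.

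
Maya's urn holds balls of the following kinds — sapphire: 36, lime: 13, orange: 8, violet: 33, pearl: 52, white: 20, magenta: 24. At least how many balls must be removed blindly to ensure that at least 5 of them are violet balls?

In the worst case for collecting violet balls, every non-violet ball comes out first.
There are 36 + 13 + 8 + 52 + 20 + 24 = 153 non-violet balls altogether.
After those, each further ball must be violet, so 153 + 5 = 158 draws guarantee 5 violet balls.

158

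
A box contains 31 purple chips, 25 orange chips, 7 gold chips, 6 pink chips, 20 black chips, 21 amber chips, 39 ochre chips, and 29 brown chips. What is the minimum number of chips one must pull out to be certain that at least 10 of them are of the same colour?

An adversary could hand out at most 9 chips per colour (gold, pink run out sooner): 9 + 9 + 7 + 6 + 9 + 9 + 9 + 9 = 67 chips and still no colour has 10.
Pigeonhole: one more chip lands in a colour already at 9, so 68 draws are enough and 67 are not.

68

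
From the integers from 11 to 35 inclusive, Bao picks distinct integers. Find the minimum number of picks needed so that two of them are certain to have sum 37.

Group the elements by complementary pair {x, 37−x}: {11,26}, {12,25}, {13,24}, …, giving 8 two-element pairs and 9 integers whose partner 37−x falls outside [11,35].
Pigeonhole: treating each of those 17 groups as a pigeonhole, one can pick one integer per group — 17 integers — with no two summing to 37.
The 18th integer lands in an occupied pair, forcing a sum of 37.

18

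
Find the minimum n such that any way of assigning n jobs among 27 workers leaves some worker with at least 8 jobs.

With 189 jobs one could put exactly 7 in each of the 27 workers, and no worker would reach 8.
By the pigeonhole principle, one more job must land in a worker that already has 7, giving it 8.
So 27 × 7 + 1 = 190 jobs are required.

190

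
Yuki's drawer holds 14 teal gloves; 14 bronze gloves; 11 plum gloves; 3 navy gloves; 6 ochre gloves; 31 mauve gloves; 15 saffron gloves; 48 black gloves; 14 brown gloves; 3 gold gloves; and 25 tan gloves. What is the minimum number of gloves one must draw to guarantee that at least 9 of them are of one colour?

An adversary could hand out at most 8 gloves per colour (navy, ochre, gold run out sooner): 8 + 8 + 8 + 3 + 6 + 8 + 8 + 8 + 8 + 3 + 8 = 76 gloves and still no colour has 9.
One more glove lands in a colour already at 8, so 77 draws are enough and 76 are not.

77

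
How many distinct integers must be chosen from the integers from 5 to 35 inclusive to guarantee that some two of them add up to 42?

Two chosen integers sum to 42 exactly when both halves of some pair {x, 42−x} with 7 ≤ x ≤ 42−x ≤ 35 are chosen — 14 such pairs.
The remaining 3 elements (those with no distinct partner in range) can never complete a 42-sum, so the worst case takes all of them and one from each pair: 3 + 14 = 17.
The 18th integer has to be the second member of some pair, so 17 + 1 = 18.

18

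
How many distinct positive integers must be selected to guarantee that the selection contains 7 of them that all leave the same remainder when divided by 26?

The 26 residue classes mod 26 are the pigeonholes.
With 156 integers one could put 6 in each residue class and have no class reach 7.
The 157th integer pushes some class to 7, so 26·6 + 1 = 157.

157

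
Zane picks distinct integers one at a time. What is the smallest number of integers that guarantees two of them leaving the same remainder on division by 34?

By the pigeonhole principle, the 34 residue classes mod 34 are the pigeonholes.
With 34 integers one could put 1 in each residue class and have no class reach 2.
The 35th integer pushes some class to 2, so 34·1 + 1 = 35.

35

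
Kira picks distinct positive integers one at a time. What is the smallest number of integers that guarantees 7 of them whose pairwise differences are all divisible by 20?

121

Integers whose pairwise differences are multiples of 20 are exactly those sharing a remainder mod 20. By the pigeonhole principle, the 20 residue classes mod 20 are the pigeonholes.
With 120 integers one could put 6 in each residue class and have no class reach 7.
The 121st integer pushes some class to 7, so 20·6 + 1 = 121.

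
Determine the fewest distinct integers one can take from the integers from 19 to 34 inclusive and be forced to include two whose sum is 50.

Group the elements by complementary pair {x, 50−x}: {19,31}, {20,30}, {21,29}, …, giving 6 two-element pairs, the single value 25 (it cannot pair with itself since the integers are distinct), and 3 integers whose partner 50−x falls outside [19,34].
Pigeonhole: treating each of those 10 groups as a pigeonhole, one can pick one integer per group — 10 integers — with no two summing to 50.
The 11th integer lands in an occupied pair, forcing a sum of 50.

11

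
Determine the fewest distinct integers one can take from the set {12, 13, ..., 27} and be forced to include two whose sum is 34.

Group the elements by complementary pair {x, 34−x}: {12,22}, {13,21}, {14,20}, …, giving 5 two-element pairs; the single value 17 (it cannot pair with itself since the integers are distinct); and 5 integers whose partner 34−x falls outside [12,27].
Treating each of those 11 groups as a pigeonhole, one can pick one integer per group — 11 integers — with no two summing to 34.
The 12th integer lands in an occupied pair, forcing a sum of 34.

12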